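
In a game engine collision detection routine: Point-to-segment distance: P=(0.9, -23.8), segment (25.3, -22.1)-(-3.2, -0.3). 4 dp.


Project P onto AB: t = 0.5113 (clamped to [0,1])
Closest point on segment: (10.7269, -10.9529)
Distance: 16.1746

16.1746


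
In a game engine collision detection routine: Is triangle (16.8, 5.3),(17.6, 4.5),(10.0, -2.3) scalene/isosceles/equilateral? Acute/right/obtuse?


Side lengths squared: AB^2=1.28, BC^2=104, CA^2=104
Sorted: [1.28, 104, 104]
By sides: Isosceles, By angles: Acute

Isosceles, Acute


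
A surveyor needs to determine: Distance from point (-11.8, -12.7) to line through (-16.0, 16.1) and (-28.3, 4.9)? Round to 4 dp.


|cross product| = 401.28
|line direction| = sqrt(276.73) = 16.6352
Distance = 401.28/sqrt(276.73) = 24.1223

24.1223


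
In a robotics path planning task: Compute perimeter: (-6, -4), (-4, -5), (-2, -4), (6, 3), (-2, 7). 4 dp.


Sides: (-6, -4)->(-4, -5): sqrt(5) = 2.236068, (-4, -5)->(-2, -4): sqrt(5) = 2.236068, (-2, -4)->(6, 3): sqrt(113) = 10.630146, (6, 3)->(-2, 7): sqrt(80) = 8.944272, (-2, 7)->(-6, -4): sqrt(137) = 11.7047
Sum = 35.751254
Perimeter = 35.7513

35.7513


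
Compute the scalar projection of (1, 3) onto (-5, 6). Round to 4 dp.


u.v = 13, |v| = sqrt(61) = 7.8102
Scalar projection = u.v / |v| = 13 / sqrt(61) = 1.6645

1.6645


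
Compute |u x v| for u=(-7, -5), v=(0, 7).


|u x v| = |(-7)*7 - (-5)*0|
= |(-49) - 0| = 49

49


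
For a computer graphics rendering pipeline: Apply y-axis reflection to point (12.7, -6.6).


Reflection over y-axis: (x,y) -> (-x,y)
(12.7, -6.6) -> (-12.7, -6.6)

(-12.7, -6.6)


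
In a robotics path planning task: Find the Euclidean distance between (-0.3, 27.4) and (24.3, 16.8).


dx=24.6, dy=-10.6
d^2 = 24.6^2 + (-10.6)^2 = 717.52
d = sqrt(717.52) = 26.7866

26.7866


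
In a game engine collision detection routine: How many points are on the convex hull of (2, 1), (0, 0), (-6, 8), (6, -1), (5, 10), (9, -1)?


Convex hull vertices (CCW): (-6, 8), (0, 0), (6, -1), (9, -1), (5, 10)
Count = 5

5


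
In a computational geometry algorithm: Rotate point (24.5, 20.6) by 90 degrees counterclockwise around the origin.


90° CCW: (x,y) -> (-y, x)
(24.5,20.6) -> (-20.6, 24.5)

(-20.6, 24.5)


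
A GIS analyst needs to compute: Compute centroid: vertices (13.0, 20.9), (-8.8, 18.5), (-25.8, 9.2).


Centroid = ((x_A+x_B+x_C)/3, (y_A+y_B+y_C)/3)
= ((13+(-8.8)+(-25.8))/3, (20.9+18.5+9.2)/3)
= (-7.2, 16.2)

(-7.2, 16.2)


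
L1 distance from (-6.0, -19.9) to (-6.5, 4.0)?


|(-6)-(-6.5)| + |(-19.9)-4| = 0.5 + 23.9 = 24.4

24.4


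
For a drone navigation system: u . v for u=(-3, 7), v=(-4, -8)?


u . v = u_x*v_x + u_y*v_y = (-3)*(-4) + 7*(-8)
= 12 + (-56) = -44

-44


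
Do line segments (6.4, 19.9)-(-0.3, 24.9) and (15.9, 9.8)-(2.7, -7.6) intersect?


Cross products: d1=-298.62, d2=-481.2, d3=20.17, d4=202.75
d1*d2 < 0 and d3*d4 < 0? no

No, they don't intersect


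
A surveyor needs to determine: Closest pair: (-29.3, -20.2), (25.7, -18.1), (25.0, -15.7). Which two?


d(P0,P1) = 55.0401, d(P0,P2) = 54.4861, d(P1,P2) = 2.5
Closest: P1 and P2

Closest pair: (25.7, -18.1) and (25.0, -15.7), distance = 2.5


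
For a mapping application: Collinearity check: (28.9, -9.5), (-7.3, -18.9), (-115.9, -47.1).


Cross product: ((-7.3)-28.9)*((-47.1)-(-9.5)) - ((-18.9)-(-9.5))*((-115.9)-28.9)
= 0

Yes, collinear


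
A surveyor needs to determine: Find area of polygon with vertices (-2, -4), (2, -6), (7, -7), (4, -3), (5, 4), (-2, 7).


Shoelace sum: ((-2)*(-6) - 2*(-4)) + (2*(-7) - 7*(-6)) + (7*(-3) - 4*(-7)) + (4*4 - 5*(-3)) + (5*7 - (-2)*4) + ((-2)*(-4) - (-2)*7)
= 151
Area = |151|/2 = 75.5

75.5


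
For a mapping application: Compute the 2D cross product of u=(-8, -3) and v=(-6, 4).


u x v = u_x*v_y - u_y*v_x = (-8)*4 - (-3)*(-6)
= (-32) - 18 = -50

-50


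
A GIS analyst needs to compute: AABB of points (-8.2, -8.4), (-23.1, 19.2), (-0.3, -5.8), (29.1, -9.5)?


x range: [-23.1, 29.1]
y range: [-9.5, 19.2]
Bounding box: (-23.1,-9.5) to (29.1,19.2)

(-23.1,-9.5) to (29.1,19.2)


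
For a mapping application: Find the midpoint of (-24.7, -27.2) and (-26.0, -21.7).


M = (((-24.7)+(-26))/2, ((-27.2)+(-21.7))/2)
= (-25.35, -24.45)

(-25.35, -24.45)


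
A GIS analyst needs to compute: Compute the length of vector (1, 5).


|u| = sqrt(1^2 + 5^2) = sqrt(26) = 5.099

5.099


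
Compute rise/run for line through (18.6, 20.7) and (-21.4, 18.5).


slope = (y2-y1)/(x2-x1) = (18.5-20.7)/((-21.4)-18.6) = (-2.2)/(-40) = 0.055

0.055


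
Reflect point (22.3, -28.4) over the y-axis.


Reflection over y-axis: (x,y) -> (-x,y)
(22.3, -28.4) -> (-22.3, -28.4)

(-22.3, -28.4)


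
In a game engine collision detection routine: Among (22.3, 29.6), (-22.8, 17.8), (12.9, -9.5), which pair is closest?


d(P0,P1) = 46.6181, d(P0,P2) = 40.2141, d(P1,P2) = 44.942
Closest: P0 and P2

Closest pair: (22.3, 29.6) and (12.9, -9.5), distance = 40.2141


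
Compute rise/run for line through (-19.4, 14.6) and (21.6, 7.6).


slope = (y2-y1)/(x2-x1) = (7.6-14.6)/(21.6-(-19.4)) = (-7)/41 = -0.1707

-0.1707


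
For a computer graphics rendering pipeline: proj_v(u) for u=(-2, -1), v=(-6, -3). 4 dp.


u.v = 15, |v| = sqrt(45) = 6.7082
Scalar projection = u.v / |v| = 15 / sqrt(45) = 2.2361

2.2361


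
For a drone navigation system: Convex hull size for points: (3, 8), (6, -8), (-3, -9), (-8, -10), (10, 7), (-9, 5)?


Convex hull vertices (CCW): (-9, 5), (-8, -10), (6, -8), (10, 7), (3, 8)
Count = 5

5


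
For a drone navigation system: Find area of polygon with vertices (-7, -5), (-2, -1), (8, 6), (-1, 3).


Shoelace sum: ((-7)*(-1) - (-2)*(-5)) + ((-2)*6 - 8*(-1)) + (8*3 - (-1)*6) + ((-1)*(-5) - (-7)*3)
= 49
Area = |49|/2 = 24.5

24.5


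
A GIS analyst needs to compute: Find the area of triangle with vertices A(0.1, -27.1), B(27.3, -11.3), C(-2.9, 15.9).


Area = |x_A(y_B-y_C) + x_B(y_C-y_A) + x_C(y_A-y_B)|/2
= |(-2.72) + 1173.9 + 45.82|/2
= 1217/2 = 608.5

608.5


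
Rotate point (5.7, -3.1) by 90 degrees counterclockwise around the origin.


90° CCW: (x,y) -> (-y, x)
(5.7,-3.1) -> (3.1, 5.7)

(3.1, 5.7)


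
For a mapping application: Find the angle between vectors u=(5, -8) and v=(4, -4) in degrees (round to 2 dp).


u.v = 52, |u| = sqrt(89) = 9.434, |v| = sqrt(32) = 5.6569
cos(theta) = u.v/(|u||v|) = 52/sqrt(2848) = 0.974391
theta = acos(0.974391) = 12.99 degrees

12.99 degrees


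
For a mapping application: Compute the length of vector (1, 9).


|u| = sqrt(1^2 + 9^2) = sqrt(82) = 9.0554

9.0554


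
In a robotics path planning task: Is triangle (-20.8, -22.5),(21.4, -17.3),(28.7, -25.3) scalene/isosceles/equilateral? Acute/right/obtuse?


Side lengths squared: AB^2=1807.88, BC^2=117.29, CA^2=2458.09
Sorted: [117.29, 1807.88, 2458.09]
By sides: Scalene, By angles: Obtuse

Scalene, Obtuse


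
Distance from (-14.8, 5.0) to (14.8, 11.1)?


dx=29.6, dy=6.1
d^2 = 29.6^2 + 6.1^2 = 913.37
d = sqrt(913.37) = 30.222

30.222


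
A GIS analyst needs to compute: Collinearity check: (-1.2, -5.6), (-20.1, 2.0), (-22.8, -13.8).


Cross product: ((-20.1)-(-1.2))*((-13.8)-(-5.6)) - (2-(-5.6))*((-22.8)-(-1.2))
= 319.14

No, not collinear


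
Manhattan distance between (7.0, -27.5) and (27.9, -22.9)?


|7-27.9| + |(-27.5)-(-22.9)| = 20.9 + 4.6 = 25.5

25.5


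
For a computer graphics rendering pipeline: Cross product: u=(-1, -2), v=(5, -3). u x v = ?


u x v = u_x*v_y - u_y*v_x = (-1)*(-3) - (-2)*5
= 3 - (-10) = 13

13


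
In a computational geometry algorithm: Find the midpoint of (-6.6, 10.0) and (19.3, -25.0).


M = (((-6.6)+19.3)/2, (10+(-25))/2)
= (6.35, -7.5)

(6.35, -7.5)


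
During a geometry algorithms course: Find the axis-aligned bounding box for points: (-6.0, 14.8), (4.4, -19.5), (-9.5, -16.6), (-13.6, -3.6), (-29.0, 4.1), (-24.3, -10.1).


x range: [-29, 4.4]
y range: [-19.5, 14.8]
Bounding box: (-29,-19.5) to (4.4,14.8)

(-29,-19.5) to (4.4,14.8)


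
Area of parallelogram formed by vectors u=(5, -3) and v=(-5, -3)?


|u x v| = |5*(-3) - (-3)*(-5)|
= |(-15) - 15| = 30

30


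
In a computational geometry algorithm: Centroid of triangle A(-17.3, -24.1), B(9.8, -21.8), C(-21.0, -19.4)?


Centroid = ((x_A+x_B+x_C)/3, (y_A+y_B+y_C)/3)
= (((-17.3)+9.8+(-21))/3, ((-24.1)+(-21.8)+(-19.4))/3)
= (-9.5, -21.7667)

(-9.5, -21.7667)


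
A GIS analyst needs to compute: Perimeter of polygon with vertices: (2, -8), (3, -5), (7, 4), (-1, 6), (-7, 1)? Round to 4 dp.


Sides: (2, -8)->(3, -5): sqrt(10) = 3.162278, (3, -5)->(7, 4): sqrt(97) = 9.848858, (7, 4)->(-1, 6): sqrt(68) = 8.246211, (-1, 6)->(-7, 1): sqrt(61) = 7.81025, (-7, 1)->(2, -8): sqrt(162) = 12.727922
Sum = 41.795519
Perimeter = 41.7955

41.7955


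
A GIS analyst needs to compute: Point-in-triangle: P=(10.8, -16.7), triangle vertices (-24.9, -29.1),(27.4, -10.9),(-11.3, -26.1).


Cross products: AB x AP = -1.22, BC x BP = -27.86, CA x CP = -61.54
All same sign? yes

Yes, inside


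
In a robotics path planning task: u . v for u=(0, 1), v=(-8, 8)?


u . v = u_x*v_x + u_y*v_y = 0*(-8) + 1*8
= 0 + 8 = 8

8


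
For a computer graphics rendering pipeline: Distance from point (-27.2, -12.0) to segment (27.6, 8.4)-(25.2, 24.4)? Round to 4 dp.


Project P onto AB: t = 0 (clamped to [0,1])
Closest point on segment: (27.6, 8.4)
Distance: 58.4739

58.4739


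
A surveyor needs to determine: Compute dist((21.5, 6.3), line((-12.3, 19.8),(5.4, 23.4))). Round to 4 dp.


|cross product| = 360.63
|line direction| = sqrt(326.25) = 18.0624
Distance = 360.63/sqrt(326.25) = 19.9658

19.9658


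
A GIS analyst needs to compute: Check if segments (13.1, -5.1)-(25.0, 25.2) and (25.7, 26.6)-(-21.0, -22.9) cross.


Cross products: d1=856.69, d2=30.73, d3=-4.55, d4=821.41
d1*d2 < 0 and d3*d4 < 0? no

No, they don't intersect


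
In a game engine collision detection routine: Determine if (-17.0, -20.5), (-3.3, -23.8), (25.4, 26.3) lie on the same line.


Cross product: ((-3.3)-(-17))*(26.3-(-20.5)) - ((-23.8)-(-20.5))*(25.4-(-17))
= 781.08

No, not collinear


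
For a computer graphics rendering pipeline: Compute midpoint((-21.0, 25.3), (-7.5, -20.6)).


M = (((-21)+(-7.5))/2, (25.3+(-20.6))/2)
= (-14.25, 2.35)

(-14.25, 2.35)


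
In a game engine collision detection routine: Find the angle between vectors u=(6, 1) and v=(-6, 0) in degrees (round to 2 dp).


u.v = -36, |u| = sqrt(37) = 6.0828, |v| = sqrt(36) = 6
cos(theta) = u.v/(|u||v|) = -36/sqrt(1332) = -0.986394
theta = acos(-0.986394) = 170.54 degrees

170.54 degrees


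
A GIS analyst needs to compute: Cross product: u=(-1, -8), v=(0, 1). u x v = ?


u x v = u_x*v_y - u_y*v_x = (-1)*1 - (-8)*0
= (-1) - 0 = -1

-1


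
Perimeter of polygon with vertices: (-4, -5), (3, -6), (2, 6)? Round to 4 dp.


Sides: (-4, -5)->(3, -6): sqrt(50) = 7.071068, (3, -6)->(2, 6): sqrt(145) = 12.041595, (2, 6)->(-4, -5): sqrt(157) = 12.529964
Sum = 31.642627
Perimeter = 31.6426

31.6426


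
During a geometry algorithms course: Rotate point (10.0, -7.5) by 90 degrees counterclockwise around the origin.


90° CCW: (x,y) -> (-y, x)
(10,-7.5) -> (7.5, 10)

(7.5, 10)


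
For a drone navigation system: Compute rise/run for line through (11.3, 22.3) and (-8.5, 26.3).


slope = (y2-y1)/(x2-x1) = (26.3-22.3)/((-8.5)-11.3) = 4/(-19.8) = -0.202

-0.202


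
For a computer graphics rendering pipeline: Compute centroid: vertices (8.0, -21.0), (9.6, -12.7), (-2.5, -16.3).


Centroid = ((x_A+x_B+x_C)/3, (y_A+y_B+y_C)/3)
= ((8+9.6+(-2.5))/3, ((-21)+(-12.7)+(-16.3))/3)
= (5.0333, -16.6667)

(5.0333, -16.6667)


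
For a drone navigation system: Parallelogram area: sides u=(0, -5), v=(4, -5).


|u x v| = |0*(-5) - (-5)*4|
= |0 - (-20)| = 20

20


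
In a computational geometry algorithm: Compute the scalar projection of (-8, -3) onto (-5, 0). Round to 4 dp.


u.v = 40, |v| = sqrt(25) = 5
Scalar projection = u.v / |v| = 40 / sqrt(25) = 8

8


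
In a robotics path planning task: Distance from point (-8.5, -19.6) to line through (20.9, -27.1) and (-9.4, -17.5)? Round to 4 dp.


|cross product| = 54.99
|line direction| = sqrt(1010.25) = 31.7844
Distance = 54.99/sqrt(1010.25) = 1.7301

1.7301


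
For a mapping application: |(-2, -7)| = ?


|u| = sqrt((-2)^2 + (-7)^2) = sqrt(53) = 7.2801

7.2801


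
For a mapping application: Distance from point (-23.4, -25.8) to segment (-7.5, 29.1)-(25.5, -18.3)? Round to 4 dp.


Project P onto AB: t = 0.6228 (clamped to [0,1])
Closest point on segment: (13.0529, -0.4214)
Distance: 44.4172

44.4172


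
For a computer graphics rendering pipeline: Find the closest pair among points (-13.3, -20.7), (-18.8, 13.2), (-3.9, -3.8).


d(P0,P1) = 34.3433, d(P0,P2) = 19.3383, d(P1,P2) = 22.6055
Closest: P0 and P2

Closest pair: (-13.3, -20.7) and (-3.9, -3.8), distance = 19.3383


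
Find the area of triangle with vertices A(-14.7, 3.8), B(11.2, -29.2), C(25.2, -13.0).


Area = |x_A(y_B-y_C) + x_B(y_C-y_A) + x_C(y_A-y_B)|/2
= |238.14 + (-188.16) + 831.6|/2
= 881.58/2 = 440.79

440.79


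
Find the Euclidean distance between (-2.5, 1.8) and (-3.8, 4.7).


dx=-1.3, dy=2.9
d^2 = (-1.3)^2 + 2.9^2 = 10.1
d = sqrt(10.1) = 3.178

3.178


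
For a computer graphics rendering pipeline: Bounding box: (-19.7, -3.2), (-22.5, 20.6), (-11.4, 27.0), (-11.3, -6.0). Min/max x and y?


x range: [-22.5, -11.3]
y range: [-6, 27]
Bounding box: (-22.5,-6) to (-11.3,27)

(-22.5,-6) to (-11.3,27)


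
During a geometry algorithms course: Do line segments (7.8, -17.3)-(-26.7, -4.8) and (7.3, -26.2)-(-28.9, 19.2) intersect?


Cross products: d1=-344.88, d2=768.92, d3=313.3, d4=-800.5
d1*d2 < 0 and d3*d4 < 0? yes

Yes, they intersect


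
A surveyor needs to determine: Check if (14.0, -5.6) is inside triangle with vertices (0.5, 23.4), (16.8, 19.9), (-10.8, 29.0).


Cross products: AB x AP = -425.45, BC x BP = 729.28, CA x CP = -252.1
All same sign? no

No, outside


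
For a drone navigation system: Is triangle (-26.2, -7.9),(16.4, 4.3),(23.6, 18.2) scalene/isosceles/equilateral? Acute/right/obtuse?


Side lengths squared: AB^2=1963.6, BC^2=245.05, CA^2=3161.25
Sorted: [245.05, 1963.6, 3161.25]
By sides: Scalene, By angles: Obtuse

Scalene, Obtuse


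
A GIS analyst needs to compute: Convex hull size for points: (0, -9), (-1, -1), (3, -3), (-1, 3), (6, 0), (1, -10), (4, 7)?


Convex hull vertices (CCW): (-1, -1), (0, -9), (1, -10), (6, 0), (4, 7), (-1, 3)
Count = 6

6


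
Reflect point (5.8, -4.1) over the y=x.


Reflection over y=x: (x,y) -> (y,x)
(5.8, -4.1) -> (-4.1, 5.8)

(-4.1, 5.8)


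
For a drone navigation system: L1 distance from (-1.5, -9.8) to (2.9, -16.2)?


|(-1.5)-2.9| + |(-9.8)-(-16.2)| = 4.4 + 6.4 = 10.8

10.8


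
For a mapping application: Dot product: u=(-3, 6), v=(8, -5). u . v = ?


u . v = u_x*v_x + u_y*v_y = (-3)*8 + 6*(-5)
= (-24) + (-30) = -54

-54


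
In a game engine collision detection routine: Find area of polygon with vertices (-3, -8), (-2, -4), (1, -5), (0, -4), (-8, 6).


Shoelace sum: ((-3)*(-4) - (-2)*(-8)) + ((-2)*(-5) - 1*(-4)) + (1*(-4) - 0*(-5)) + (0*6 - (-8)*(-4)) + ((-8)*(-8) - (-3)*6)
= 56
Area = |56|/2 = 28

28


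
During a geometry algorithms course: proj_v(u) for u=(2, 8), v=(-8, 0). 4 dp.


u.v = -16, |v| = sqrt(64) = 8
Scalar projection = u.v / |v| = -16 / sqrt(64) = -2

-2


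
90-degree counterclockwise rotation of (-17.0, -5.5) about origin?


90° CCW: (x,y) -> (-y, x)
(-17,-5.5) -> (5.5, -17)

(5.5, -17)


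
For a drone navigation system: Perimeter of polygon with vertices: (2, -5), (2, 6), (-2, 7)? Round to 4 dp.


Sides: (2, -5)->(2, 6): sqrt(121) = 11, (2, 6)->(-2, 7): sqrt(17) = 4.123106, (-2, 7)->(2, -5): sqrt(160) = 12.649111
Sum = 27.772217
Perimeter = 27.7722

27.7722


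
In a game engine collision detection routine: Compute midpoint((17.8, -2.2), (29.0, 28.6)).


M = ((17.8+29)/2, ((-2.2)+28.6)/2)
= (23.4, 13.2)

(23.4, 13.2)


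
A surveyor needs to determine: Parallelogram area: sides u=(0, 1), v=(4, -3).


|u x v| = |0*(-3) - 1*4|
= |0 - 4| = 4

4


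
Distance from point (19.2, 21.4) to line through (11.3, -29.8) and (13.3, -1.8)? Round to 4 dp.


|cross product| = 118.8
|line direction| = sqrt(788) = 28.0713
Distance = 118.8/sqrt(788) = 4.2321

4.2321


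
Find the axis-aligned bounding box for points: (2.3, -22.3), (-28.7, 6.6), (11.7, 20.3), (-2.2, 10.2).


x range: [-28.7, 11.7]
y range: [-22.3, 20.3]
Bounding box: (-28.7,-22.3) to (11.7,20.3)

(-28.7,-22.3) to (11.7,20.3)


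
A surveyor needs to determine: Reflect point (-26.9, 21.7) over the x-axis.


Reflection over x-axis: (x,y) -> (x,-y)
(-26.9, 21.7) -> (-26.9, -21.7)

(-26.9, -21.7)


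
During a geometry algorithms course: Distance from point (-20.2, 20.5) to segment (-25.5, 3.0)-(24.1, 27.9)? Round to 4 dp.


Project P onto AB: t = 0.2268 (clamped to [0,1])
Closest point on segment: (-14.25, 8.6477)
Distance: 13.262

13.262


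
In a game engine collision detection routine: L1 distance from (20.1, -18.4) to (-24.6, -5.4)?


|20.1-(-24.6)| + |(-18.4)-(-5.4)| = 44.7 + 13 = 57.7

57.7


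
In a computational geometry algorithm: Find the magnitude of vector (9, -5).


|u| = sqrt(9^2 + (-5)^2) = sqrt(106) = 10.2956

10.2956


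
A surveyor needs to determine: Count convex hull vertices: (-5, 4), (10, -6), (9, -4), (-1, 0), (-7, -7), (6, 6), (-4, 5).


Convex hull vertices (CCW): (-7, -7), (10, -6), (6, 6), (-4, 5), (-5, 4)
Count = 5

5


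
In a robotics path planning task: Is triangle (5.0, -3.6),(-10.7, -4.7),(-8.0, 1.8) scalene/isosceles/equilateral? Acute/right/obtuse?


Side lengths squared: AB^2=247.7, BC^2=49.54, CA^2=198.16
Sorted: [49.54, 198.16, 247.7]
By sides: Scalene, By angles: Right

Scalene, Right


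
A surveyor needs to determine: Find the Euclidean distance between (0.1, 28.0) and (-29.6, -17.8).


dx=-29.7, dy=-45.8
d^2 = (-29.7)^2 + (-45.8)^2 = 2979.73
d = sqrt(2979.73) = 54.5869

54.5869


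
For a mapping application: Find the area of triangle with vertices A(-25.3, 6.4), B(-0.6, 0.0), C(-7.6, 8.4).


Area = |x_A(y_B-y_C) + x_B(y_C-y_A) + x_C(y_A-y_B)|/2
= |212.52 + (-1.2) + (-48.64)|/2
= 162.68/2 = 81.34

81.34


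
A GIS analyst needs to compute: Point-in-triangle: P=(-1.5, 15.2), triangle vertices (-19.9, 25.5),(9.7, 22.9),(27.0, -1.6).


Cross products: AB x AP = -257.04, BC x BP = -407.61, CA x CP = -15.57
All same sign? yes

Yes, inside


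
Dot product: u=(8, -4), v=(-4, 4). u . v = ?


u . v = u_x*v_x + u_y*v_y = 8*(-4) + (-4)*4
= (-32) + (-16) = -48

-48


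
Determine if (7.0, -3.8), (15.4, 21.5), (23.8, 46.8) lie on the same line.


Cross product: (15.4-7)*(46.8-(-3.8)) - (21.5-(-3.8))*(23.8-7)
= 0

Yes, collinear


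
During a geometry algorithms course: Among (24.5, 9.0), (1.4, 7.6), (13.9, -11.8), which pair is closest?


d(P0,P1) = 23.1424, d(P0,P2) = 23.3452, d(P1,P2) = 23.0783
Closest: P1 and P2

Closest pair: (1.4, 7.6) and (13.9, -11.8), distance = 23.0783


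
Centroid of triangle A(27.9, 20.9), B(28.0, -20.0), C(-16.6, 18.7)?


Centroid = ((x_A+x_B+x_C)/3, (y_A+y_B+y_C)/3)
= ((27.9+28+(-16.6))/3, (20.9+(-20)+18.7)/3)
= (13.1, 6.5333)

(13.1, 6.5333)


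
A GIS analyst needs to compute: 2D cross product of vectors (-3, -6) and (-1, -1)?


u x v = u_x*v_y - u_y*v_x = (-3)*(-1) - (-6)*(-1)
= 3 - 6 = -3

-3


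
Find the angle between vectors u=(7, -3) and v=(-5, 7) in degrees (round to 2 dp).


u.v = -56, |u| = sqrt(58) = 7.6158, |v| = sqrt(74) = 8.6023
cos(theta) = u.v/(|u||v|) = -56/sqrt(4292) = -0.854788
theta = acos(-0.854788) = 148.74 degrees

148.74 degrees


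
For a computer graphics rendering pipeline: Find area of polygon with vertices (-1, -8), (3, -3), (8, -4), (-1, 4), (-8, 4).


Shoelace sum: ((-1)*(-3) - 3*(-8)) + (3*(-4) - 8*(-3)) + (8*4 - (-1)*(-4)) + ((-1)*4 - (-8)*4) + ((-8)*(-8) - (-1)*4)
= 163
Area = |163|/2 = 81.5

81.5


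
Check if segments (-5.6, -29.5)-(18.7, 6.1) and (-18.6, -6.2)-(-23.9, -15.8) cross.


Cross products: d1=248.29, d2=292.89, d3=1028.99, d4=984.39
d1*d2 < 0 and d3*d4 < 0? no

No, they don't intersect


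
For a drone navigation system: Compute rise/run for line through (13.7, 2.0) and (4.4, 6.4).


slope = (y2-y1)/(x2-x1) = (6.4-2)/(4.4-13.7) = 4.4/(-9.3) = -0.4731

-0.4731


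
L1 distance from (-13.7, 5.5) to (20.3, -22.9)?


|(-13.7)-20.3| + |5.5-(-22.9)| = 34 + 28.4 = 62.4

62.4


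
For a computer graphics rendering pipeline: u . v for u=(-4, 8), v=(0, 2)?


u . v = u_x*v_x + u_y*v_y = (-4)*0 + 8*2
= 0 + 16 = 16

16


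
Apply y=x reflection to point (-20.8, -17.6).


Reflection over y=x: (x,y) -> (y,x)
(-20.8, -17.6) -> (-17.6, -20.8)

(-17.6, -20.8)


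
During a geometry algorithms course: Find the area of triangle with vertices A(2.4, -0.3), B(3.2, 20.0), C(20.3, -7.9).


Area = |x_A(y_B-y_C) + x_B(y_C-y_A) + x_C(y_A-y_B)|/2
= |66.96 + (-24.32) + (-412.09)|/2
= 369.45/2 = 184.725

184.725


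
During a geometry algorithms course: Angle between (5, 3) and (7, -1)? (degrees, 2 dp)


u.v = 32, |u| = sqrt(34) = 5.831, |v| = sqrt(50) = 7.0711
cos(theta) = u.v/(|u||v|) = 32/sqrt(1700) = 0.776114
theta = acos(0.776114) = 39.09 degrees

39.09 degrees


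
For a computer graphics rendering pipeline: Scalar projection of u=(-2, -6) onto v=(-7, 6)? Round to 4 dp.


u.v = -22, |v| = sqrt(85) = 9.2195
Scalar projection = u.v / |v| = -22 / sqrt(85) = -2.3862

-2.3862


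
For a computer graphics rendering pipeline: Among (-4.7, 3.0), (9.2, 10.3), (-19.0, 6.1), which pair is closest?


d(P0,P1) = 15.7003, d(P0,P2) = 14.6322, d(P1,P2) = 28.5111
Closest: P0 and P2

Closest pair: (-4.7, 3.0) and (-19.0, 6.1), distance = 14.6322


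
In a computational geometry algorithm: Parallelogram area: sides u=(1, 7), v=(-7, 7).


|u x v| = |1*7 - 7*(-7)|
= |7 - (-49)| = 56

56


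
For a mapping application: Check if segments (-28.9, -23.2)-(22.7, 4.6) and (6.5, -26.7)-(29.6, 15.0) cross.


Cross products: d1=1557.03, d2=47.49, d3=-1164.72, d4=344.82
d1*d2 < 0 and d3*d4 < 0? no

No, they don't intersect


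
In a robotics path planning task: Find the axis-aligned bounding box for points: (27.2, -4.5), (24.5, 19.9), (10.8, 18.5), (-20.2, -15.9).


x range: [-20.2, 27.2]
y range: [-15.9, 19.9]
Bounding box: (-20.2,-15.9) to (27.2,19.9)

(-20.2,-15.9) to (27.2,19.9)


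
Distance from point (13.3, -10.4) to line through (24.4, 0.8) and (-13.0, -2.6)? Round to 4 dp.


|cross product| = 381.14
|line direction| = sqrt(1410.32) = 37.5542
Distance = 381.14/sqrt(1410.32) = 10.1491

10.1491


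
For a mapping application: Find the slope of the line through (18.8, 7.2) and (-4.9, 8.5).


slope = (y2-y1)/(x2-x1) = (8.5-7.2)/((-4.9)-18.8) = 1.3/(-23.7) = -0.0549

-0.0549


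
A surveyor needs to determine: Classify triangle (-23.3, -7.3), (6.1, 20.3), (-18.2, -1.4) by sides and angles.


Side lengths squared: AB^2=1626.12, BC^2=1061.38, CA^2=60.82
Sorted: [60.82, 1061.38, 1626.12]
By sides: Scalene, By angles: Obtuse

Scalene, Obtuse


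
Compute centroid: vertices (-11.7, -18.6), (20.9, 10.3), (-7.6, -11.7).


Centroid = ((x_A+x_B+x_C)/3, (y_A+y_B+y_C)/3)
= (((-11.7)+20.9+(-7.6))/3, ((-18.6)+10.3+(-11.7))/3)
= (0.5333, -6.6667)

(0.5333, -6.6667)


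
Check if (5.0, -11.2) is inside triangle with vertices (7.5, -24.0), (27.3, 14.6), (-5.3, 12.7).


Cross products: AB x AP = 349.94, BC x BP = 798.71, CA x CP = 72.09
All same sign? yes

Yes, inside


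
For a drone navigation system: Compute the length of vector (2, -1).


|u| = sqrt(2^2 + (-1)^2) = sqrt(5) = 2.2361

2.2361


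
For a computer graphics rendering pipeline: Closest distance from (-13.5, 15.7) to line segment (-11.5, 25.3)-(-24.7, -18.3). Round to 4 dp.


Project P onto AB: t = 0.2144 (clamped to [0,1])
Closest point on segment: (-14.3303, 15.9514)
Distance: 0.8675

0.8675


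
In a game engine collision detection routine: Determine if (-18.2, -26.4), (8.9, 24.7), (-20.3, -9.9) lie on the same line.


Cross product: (8.9-(-18.2))*((-9.9)-(-26.4)) - (24.7-(-26.4))*((-20.3)-(-18.2))
= 554.46

No, not collinear


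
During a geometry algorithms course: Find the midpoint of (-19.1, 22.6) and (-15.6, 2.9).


M = (((-19.1)+(-15.6))/2, (22.6+2.9)/2)
= (-17.35, 12.75)

(-17.35, 12.75)


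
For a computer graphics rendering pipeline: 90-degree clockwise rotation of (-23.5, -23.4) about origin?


90° CW: (x,y) -> (y, -x)
(-23.5,-23.4) -> (-23.4, 23.5)

(-23.4, 23.5)


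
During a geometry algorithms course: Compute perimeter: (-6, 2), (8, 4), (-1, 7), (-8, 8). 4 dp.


Sides: (-6, 2)->(8, 4): sqrt(200) = 14.142136, (8, 4)->(-1, 7): sqrt(90) = 9.486833, (-1, 7)->(-8, 8): sqrt(50) = 7.071068, (-8, 8)->(-6, 2): sqrt(40) = 6.324555
Sum = 37.024592
Perimeter = 37.0246

37.0246


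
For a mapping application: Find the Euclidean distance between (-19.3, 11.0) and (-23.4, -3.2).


dx=-4.1, dy=-14.2
d^2 = (-4.1)^2 + (-14.2)^2 = 218.45
d = sqrt(218.45) = 14.7801

14.7801


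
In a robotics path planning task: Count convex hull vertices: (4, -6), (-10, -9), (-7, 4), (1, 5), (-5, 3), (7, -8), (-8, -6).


Convex hull vertices (CCW): (-10, -9), (7, -8), (1, 5), (-7, 4)
Count = 4

4


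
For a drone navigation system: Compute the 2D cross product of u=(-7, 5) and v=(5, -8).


u x v = u_x*v_y - u_y*v_x = (-7)*(-8) - 5*5
= 56 - 25 = 31

31


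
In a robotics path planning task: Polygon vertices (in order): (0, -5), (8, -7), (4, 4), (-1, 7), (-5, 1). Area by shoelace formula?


Shoelace sum: (0*(-7) - 8*(-5)) + (8*4 - 4*(-7)) + (4*7 - (-1)*4) + ((-1)*1 - (-5)*7) + ((-5)*(-5) - 0*1)
= 191
Area = |191|/2 = 95.5

95.5


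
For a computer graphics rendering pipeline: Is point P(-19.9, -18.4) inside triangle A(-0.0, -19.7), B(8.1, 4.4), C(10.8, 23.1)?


Cross products: AB x AP = 490.12, BC x BP = 462.04, CA x CP = -865.76
All same sign? no

No, outside


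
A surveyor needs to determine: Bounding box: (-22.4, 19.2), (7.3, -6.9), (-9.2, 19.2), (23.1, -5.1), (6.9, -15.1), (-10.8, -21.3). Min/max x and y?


x range: [-22.4, 23.1]
y range: [-21.3, 19.2]
Bounding box: (-22.4,-21.3) to (23.1,19.2)

(-22.4,-21.3) to (23.1,19.2)


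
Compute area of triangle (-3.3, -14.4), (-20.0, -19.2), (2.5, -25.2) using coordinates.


Area = |x_A(y_B-y_C) + x_B(y_C-y_A) + x_C(y_A-y_B)|/2
= |(-19.8) + 216 + 12|/2
= 208.2/2 = 104.1

104.1


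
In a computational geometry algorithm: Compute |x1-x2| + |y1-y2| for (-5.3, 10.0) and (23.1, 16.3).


|(-5.3)-23.1| + |10-16.3| = 28.4 + 6.3 = 34.7

34.7


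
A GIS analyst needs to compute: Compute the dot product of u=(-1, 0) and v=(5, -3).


u . v = u_x*v_x + u_y*v_y = (-1)*5 + 0*(-3)
= (-5) + 0 = -5

-5


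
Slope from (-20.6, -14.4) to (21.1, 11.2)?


slope = (y2-y1)/(x2-x1) = (11.2-(-14.4))/(21.1-(-20.6)) = 25.6/41.7 = 0.6139

0.6139


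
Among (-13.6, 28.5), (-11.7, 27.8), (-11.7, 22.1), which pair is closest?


d(P0,P1) = 2.0248, d(P0,P2) = 6.6761, d(P1,P2) = 5.7
Closest: P0 and P1

Closest pair: (-13.6, 28.5) and (-11.7, 27.8), distance = 2.0248


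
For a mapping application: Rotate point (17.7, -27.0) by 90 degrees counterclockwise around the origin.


90° CCW: (x,y) -> (-y, x)
(17.7,-27) -> (27, 17.7)

(27, 17.7)


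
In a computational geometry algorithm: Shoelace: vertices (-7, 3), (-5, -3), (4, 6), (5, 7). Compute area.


Shoelace sum: ((-7)*(-3) - (-5)*3) + ((-5)*6 - 4*(-3)) + (4*7 - 5*6) + (5*3 - (-7)*7)
= 80
Area = |80|/2 = 40

40


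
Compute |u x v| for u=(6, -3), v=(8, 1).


|u x v| = |6*1 - (-3)*8|
= |6 - (-24)| = 30

30


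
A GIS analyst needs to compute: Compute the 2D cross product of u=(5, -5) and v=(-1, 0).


u x v = u_x*v_y - u_y*v_x = 5*0 - (-5)*(-1)
= 0 - 5 = -5

-5


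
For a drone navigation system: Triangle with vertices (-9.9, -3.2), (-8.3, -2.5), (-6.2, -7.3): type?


Side lengths squared: AB^2=3.05, BC^2=27.45, CA^2=30.5
Sorted: [3.05, 27.45, 30.5]
By sides: Scalene, By angles: Right

Scalene, Right


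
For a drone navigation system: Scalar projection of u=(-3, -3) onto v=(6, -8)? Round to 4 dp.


u.v = 6, |v| = sqrt(100) = 10
Scalar projection = u.v / |v| = 6 / sqrt(100) = 0.6

0.6


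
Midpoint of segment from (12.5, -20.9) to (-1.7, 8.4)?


M = ((12.5+(-1.7))/2, ((-20.9)+8.4)/2)
= (5.4, -6.25)

(5.4, -6.25)


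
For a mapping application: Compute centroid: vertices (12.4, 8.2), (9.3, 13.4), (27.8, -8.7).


Centroid = ((x_A+x_B+x_C)/3, (y_A+y_B+y_C)/3)
= ((12.4+9.3+27.8)/3, (8.2+13.4+(-8.7))/3)
= (16.5, 4.3)

(16.5, 4.3)


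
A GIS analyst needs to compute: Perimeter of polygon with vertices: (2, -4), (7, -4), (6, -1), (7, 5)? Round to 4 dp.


Sides: (2, -4)->(7, -4): sqrt(25) = 5, (7, -4)->(6, -1): sqrt(10) = 3.162278, (6, -1)->(7, 5): sqrt(37) = 6.082763, (7, 5)->(2, -4): sqrt(106) = 10.29563
Sum = 24.540671
Perimeter = 24.5407

24.5407


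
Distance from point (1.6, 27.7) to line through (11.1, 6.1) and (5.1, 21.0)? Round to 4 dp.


|cross product| = 11.95
|line direction| = sqrt(258.01) = 16.0627
Distance = 11.95/sqrt(258.01) = 0.744

0.744


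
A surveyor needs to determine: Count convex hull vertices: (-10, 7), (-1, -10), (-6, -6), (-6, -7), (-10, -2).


Convex hull vertices (CCW): (-10, -2), (-6, -7), (-1, -10), (-10, 7)
Count = 4

4


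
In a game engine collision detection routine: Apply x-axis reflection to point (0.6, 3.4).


Reflection over x-axis: (x,y) -> (x,-y)
(0.6, 3.4) -> (0.6, -3.4)

(0.6, -3.4)


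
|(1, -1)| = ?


|u| = sqrt(1^2 + (-1)^2) = sqrt(2) = 1.4142

1.4142


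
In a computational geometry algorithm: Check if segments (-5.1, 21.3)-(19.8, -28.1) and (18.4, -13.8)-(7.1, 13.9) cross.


Cross products: d1=254.32, d2=122.81, d3=286.91, d4=418.42
d1*d2 < 0 and d3*d4 < 0? no

No, they don't intersect


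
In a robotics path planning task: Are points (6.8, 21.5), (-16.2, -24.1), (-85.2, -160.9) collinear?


Cross product: ((-16.2)-6.8)*((-160.9)-21.5) - ((-24.1)-21.5)*((-85.2)-6.8)
= 0

Yes, collinear


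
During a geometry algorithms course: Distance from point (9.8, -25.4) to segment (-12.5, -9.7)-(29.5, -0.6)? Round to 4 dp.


Project P onto AB: t = 0.4298 (clamped to [0,1])
Closest point on segment: (5.5509, -5.789)
Distance: 20.0661

20.0661


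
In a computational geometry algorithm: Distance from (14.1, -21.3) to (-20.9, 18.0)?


dx=-35, dy=39.3
d^2 = (-35)^2 + 39.3^2 = 2769.49
d = sqrt(2769.49) = 52.6259

52.6259


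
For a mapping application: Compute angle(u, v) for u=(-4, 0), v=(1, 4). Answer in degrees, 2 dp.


u.v = -4, |u| = sqrt(16) = 4, |v| = sqrt(17) = 4.1231
cos(theta) = u.v/(|u||v|) = -4/sqrt(272) = -0.242536
theta = acos(-0.242536) = 104.04 degrees

104.04 degrees


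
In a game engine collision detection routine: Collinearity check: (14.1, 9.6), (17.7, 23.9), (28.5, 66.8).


Cross product: (17.7-14.1)*(66.8-9.6) - (23.9-9.6)*(28.5-14.1)
= 0

Yes, collinear


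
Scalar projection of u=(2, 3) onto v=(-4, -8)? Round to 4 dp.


u.v = -32, |v| = sqrt(80) = 8.9443
Scalar projection = u.v / |v| = -32 / sqrt(80) = -3.5777

-3.5777


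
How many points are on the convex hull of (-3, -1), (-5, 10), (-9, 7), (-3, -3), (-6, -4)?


Convex hull vertices (CCW): (-9, 7), (-6, -4), (-3, -3), (-3, -1), (-5, 10)
Count = 5

5


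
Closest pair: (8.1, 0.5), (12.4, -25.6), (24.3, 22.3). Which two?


d(P0,P1) = 26.4518, d(P0,P2) = 27.1603, d(P1,P2) = 49.3561
Closest: P0 and P1

Closest pair: (8.1, 0.5) and (12.4, -25.6), distance = 26.4518


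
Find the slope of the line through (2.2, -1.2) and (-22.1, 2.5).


slope = (y2-y1)/(x2-x1) = (2.5-(-1.2))/((-22.1)-2.2) = 3.7/(-24.3) = -0.1523

-0.1523


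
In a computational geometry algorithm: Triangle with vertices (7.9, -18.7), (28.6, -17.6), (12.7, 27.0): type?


Side lengths squared: AB^2=429.7, BC^2=2241.97, CA^2=2111.53
Sorted: [429.7, 2111.53, 2241.97]
By sides: Scalene, By angles: Acute

Scalene, Acute


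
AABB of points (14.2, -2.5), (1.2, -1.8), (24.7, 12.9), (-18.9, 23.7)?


x range: [-18.9, 24.7]
y range: [-2.5, 23.7]
Bounding box: (-18.9,-2.5) to (24.7,23.7)

(-18.9,-2.5) to (24.7,23.7)


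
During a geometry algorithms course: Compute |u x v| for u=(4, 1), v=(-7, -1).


|u x v| = |4*(-1) - 1*(-7)|
= |(-4) - (-7)| = 3

3


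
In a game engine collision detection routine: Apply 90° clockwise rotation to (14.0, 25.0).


90° CW: (x,y) -> (y, -x)
(14,25) -> (25, -14)

(25, -14)


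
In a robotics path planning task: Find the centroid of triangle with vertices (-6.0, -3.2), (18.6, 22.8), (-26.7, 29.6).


Centroid = ((x_A+x_B+x_C)/3, (y_A+y_B+y_C)/3)
= (((-6)+18.6+(-26.7))/3, ((-3.2)+22.8+29.6)/3)
= (-4.7, 16.4)

(-4.7, 16.4)


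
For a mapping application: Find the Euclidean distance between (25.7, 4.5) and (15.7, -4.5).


dx=-10, dy=-9
d^2 = (-10)^2 + (-9)^2 = 181
d = sqrt(181) = 13.4536

13.4536


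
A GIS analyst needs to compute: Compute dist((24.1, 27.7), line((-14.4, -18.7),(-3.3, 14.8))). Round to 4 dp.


|cross product| = 774.71
|line direction| = sqrt(1245.46) = 35.2911
Distance = 774.71/sqrt(1245.46) = 21.952

21.952


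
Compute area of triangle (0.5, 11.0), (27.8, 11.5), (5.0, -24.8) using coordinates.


Area = |x_A(y_B-y_C) + x_B(y_C-y_A) + x_C(y_A-y_B)|/2
= |18.15 + (-995.24) + (-2.5)|/2
= 979.59/2 = 489.795

489.795


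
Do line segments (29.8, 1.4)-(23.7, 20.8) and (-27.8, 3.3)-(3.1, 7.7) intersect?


Cross products: d1=-312.15, d2=314.15, d3=1105.85, d4=479.55
d1*d2 < 0 and d3*d4 < 0? no

No, they don't intersect


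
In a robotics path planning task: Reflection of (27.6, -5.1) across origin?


Reflection over origin: (x,y) -> (-x,-y)
(27.6, -5.1) -> (-27.6, 5.1)

(-27.6, 5.1)


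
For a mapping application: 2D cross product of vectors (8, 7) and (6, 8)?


u x v = u_x*v_y - u_y*v_x = 8*8 - 7*6
= 64 - 42 = 22

22


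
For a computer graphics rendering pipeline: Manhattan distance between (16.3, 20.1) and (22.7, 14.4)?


|16.3-22.7| + |20.1-14.4| = 6.4 + 5.7 = 12.1

12.1


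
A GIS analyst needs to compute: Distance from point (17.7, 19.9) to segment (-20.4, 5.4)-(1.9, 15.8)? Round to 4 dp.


Project P onto AB: t = 1 (clamped to [0,1])
Closest point on segment: (1.9, 15.8)
Distance: 16.3233

16.3233


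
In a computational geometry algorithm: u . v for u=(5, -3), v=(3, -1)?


u . v = u_x*v_x + u_y*v_y = 5*3 + (-3)*(-1)
= 15 + 3 = 18

18


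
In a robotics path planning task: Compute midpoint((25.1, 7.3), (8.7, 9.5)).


M = ((25.1+8.7)/2, (7.3+9.5)/2)
= (16.9, 8.4)

(16.9, 8.4)


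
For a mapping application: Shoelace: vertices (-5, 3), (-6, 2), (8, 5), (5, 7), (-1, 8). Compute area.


Shoelace sum: ((-5)*2 - (-6)*3) + ((-6)*5 - 8*2) + (8*7 - 5*5) + (5*8 - (-1)*7) + ((-1)*3 - (-5)*8)
= 77
Area = |77|/2 = 38.5

38.5


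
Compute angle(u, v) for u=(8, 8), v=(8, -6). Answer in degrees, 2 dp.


u.v = 16, |u| = sqrt(128) = 11.3137, |v| = sqrt(100) = 10
cos(theta) = u.v/(|u||v|) = 16/sqrt(12800) = 0.141421
theta = acos(0.141421) = 81.87 degrees

81.87 degrees


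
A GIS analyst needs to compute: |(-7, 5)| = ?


|u| = sqrt((-7)^2 + 5^2) = sqrt(74) = 8.6023

8.6023


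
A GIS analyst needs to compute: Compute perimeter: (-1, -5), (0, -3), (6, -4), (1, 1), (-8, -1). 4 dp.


Sides: (-1, -5)->(0, -3): sqrt(5) = 2.236068, (0, -3)->(6, -4): sqrt(37) = 6.082763, (6, -4)->(1, 1): sqrt(50) = 7.071068, (1, 1)->(-8, -1): sqrt(85) = 9.219544, (-8, -1)->(-1, -5): sqrt(65) = 8.062258
Sum = 32.671701
Perimeter = 32.6717

32.6717


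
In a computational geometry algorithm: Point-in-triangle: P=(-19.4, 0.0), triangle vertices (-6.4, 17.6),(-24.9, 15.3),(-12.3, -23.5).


Cross products: AB x AP = 295.7, BC x BP = 20.62, CA x CP = 430.46
All same sign? yes

Yes, inside


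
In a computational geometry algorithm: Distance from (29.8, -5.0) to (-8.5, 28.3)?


dx=-38.3, dy=33.3
d^2 = (-38.3)^2 + 33.3^2 = 2575.78
d = sqrt(2575.78) = 50.7521

50.7521


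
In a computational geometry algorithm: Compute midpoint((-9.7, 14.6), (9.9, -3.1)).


M = (((-9.7)+9.9)/2, (14.6+(-3.1))/2)
= (0.1, 5.75)

(0.1, 5.75)


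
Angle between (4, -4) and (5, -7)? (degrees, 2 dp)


u.v = 48, |u| = sqrt(32) = 5.6569, |v| = sqrt(74) = 8.6023
cos(theta) = u.v/(|u||v|) = 48/sqrt(2368) = 0.986394
theta = acos(0.986394) = 9.46 degrees

9.46 degrees


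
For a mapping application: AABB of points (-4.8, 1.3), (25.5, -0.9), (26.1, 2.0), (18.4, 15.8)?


x range: [-4.8, 26.1]
y range: [-0.9, 15.8]
Bounding box: (-4.8,-0.9) to (26.1,15.8)

(-4.8,-0.9) to (26.1,15.8)


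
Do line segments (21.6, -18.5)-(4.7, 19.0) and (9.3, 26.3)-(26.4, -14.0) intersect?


Cross products: d1=-270.39, d2=-310.21, d3=-295.87, d4=-256.05
d1*d2 < 0 and d3*d4 < 0? no

No, they don't intersect


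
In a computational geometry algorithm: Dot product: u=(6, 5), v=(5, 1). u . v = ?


u . v = u_x*v_x + u_y*v_y = 6*5 + 5*1
= 30 + 5 = 35

35


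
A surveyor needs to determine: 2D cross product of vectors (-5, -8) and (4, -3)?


u x v = u_x*v_y - u_y*v_x = (-5)*(-3) - (-8)*4
= 15 - (-32) = 47

47


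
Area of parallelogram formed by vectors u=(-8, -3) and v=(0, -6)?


|u x v| = |(-8)*(-6) - (-3)*0|
= |48 - 0| = 48

48


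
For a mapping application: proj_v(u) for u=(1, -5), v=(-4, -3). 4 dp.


u.v = 11, |v| = sqrt(25) = 5
Scalar projection = u.v / |v| = 11 / sqrt(25) = 2.2

2.2


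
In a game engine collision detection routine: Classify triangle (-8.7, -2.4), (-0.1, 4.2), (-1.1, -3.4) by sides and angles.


Side lengths squared: AB^2=117.52, BC^2=58.76, CA^2=58.76
Sorted: [58.76, 58.76, 117.52]
By sides: Isosceles, By angles: Right

Isosceles, Right


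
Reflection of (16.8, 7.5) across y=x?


Reflection over y=x: (x,y) -> (y,x)
(16.8, 7.5) -> (7.5, 16.8)

(7.5, 16.8)


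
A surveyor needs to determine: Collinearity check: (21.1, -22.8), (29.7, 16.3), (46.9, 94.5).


Cross product: (29.7-21.1)*(94.5-(-22.8)) - (16.3-(-22.8))*(46.9-21.1)
= 0

Yes, collinear


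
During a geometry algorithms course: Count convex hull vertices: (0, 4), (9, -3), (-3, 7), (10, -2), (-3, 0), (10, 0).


Convex hull vertices (CCW): (-3, 0), (9, -3), (10, -2), (10, 0), (-3, 7)
Count = 5

5


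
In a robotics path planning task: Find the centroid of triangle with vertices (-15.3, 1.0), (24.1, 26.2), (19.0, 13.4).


Centroid = ((x_A+x_B+x_C)/3, (y_A+y_B+y_C)/3)
= (((-15.3)+24.1+19)/3, (1+26.2+13.4)/3)
= (9.2667, 13.5333)

(9.2667, 13.5333)


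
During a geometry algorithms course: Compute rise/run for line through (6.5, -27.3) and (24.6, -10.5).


slope = (y2-y1)/(x2-x1) = ((-10.5)-(-27.3))/(24.6-6.5) = 16.8/18.1 = 0.9282

0.9282


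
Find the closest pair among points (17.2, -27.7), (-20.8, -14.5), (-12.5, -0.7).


d(P0,P1) = 40.2274, d(P0,P2) = 40.1384, d(P1,P2) = 16.1037
Closest: P1 and P2

Closest pair: (-20.8, -14.5) and (-12.5, -0.7), distance = 16.1037


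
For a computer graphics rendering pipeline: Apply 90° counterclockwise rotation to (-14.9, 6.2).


90° CCW: (x,y) -> (-y, x)
(-14.9,6.2) -> (-6.2, -14.9)

(-6.2, -14.9)


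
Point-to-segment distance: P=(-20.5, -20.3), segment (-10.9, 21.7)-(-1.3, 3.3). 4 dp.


Project P onto AB: t = 1 (clamped to [0,1])
Closest point on segment: (-1.3, 3.3)
Distance: 30.4237

30.4237
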